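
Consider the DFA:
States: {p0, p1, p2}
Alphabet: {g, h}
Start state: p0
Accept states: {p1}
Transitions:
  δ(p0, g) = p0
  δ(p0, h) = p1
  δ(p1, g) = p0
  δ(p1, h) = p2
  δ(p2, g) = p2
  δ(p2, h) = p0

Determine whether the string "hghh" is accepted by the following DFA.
Processing string "hghh":
  p0 --h--> p1
  p1 --g--> p0
  p0 --h--> p1
  p1 --h--> p2
Final state: p2
Accept states: {p1}
No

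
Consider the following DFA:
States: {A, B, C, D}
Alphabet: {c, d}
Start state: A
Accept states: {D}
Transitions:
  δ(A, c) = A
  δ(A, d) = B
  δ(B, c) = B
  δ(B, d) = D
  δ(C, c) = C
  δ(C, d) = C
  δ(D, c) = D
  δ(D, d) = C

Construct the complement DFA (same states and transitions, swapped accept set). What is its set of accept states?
Complement accept states = All states \ Original accept states
= {A, B, C, D} \ {D}
{A, B, C}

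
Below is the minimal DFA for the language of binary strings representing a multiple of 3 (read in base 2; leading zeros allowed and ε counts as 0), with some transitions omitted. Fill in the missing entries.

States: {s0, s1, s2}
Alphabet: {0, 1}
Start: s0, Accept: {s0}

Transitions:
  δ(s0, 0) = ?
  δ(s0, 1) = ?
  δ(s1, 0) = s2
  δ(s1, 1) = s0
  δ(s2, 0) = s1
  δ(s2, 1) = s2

From the language and accept set, identify what each state tracks — s0: value ≡ 0 (mod 3); s1: value ≡ 1 (mod 3); s2: value ≡ 2 (mod 3).
Each missing δ(q, a) is the state matching the new tracked value after reading a.
δ(s0, 0) = s0; δ(s0, 1) = s1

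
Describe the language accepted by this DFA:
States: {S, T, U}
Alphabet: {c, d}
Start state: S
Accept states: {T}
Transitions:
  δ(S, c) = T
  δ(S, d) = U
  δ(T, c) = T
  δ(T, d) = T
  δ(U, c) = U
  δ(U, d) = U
Testing a few strings:
  'cd' → accept
  'cc' → accept
  'dcd' → reject
  'c' → accept
State roles: S=no input read; T=started with c; U=started with d (dead)
All strings over {c,d} starting with c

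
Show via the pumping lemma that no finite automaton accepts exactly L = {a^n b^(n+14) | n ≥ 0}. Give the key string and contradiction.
Assume L is regular with pumping length p. Idea: pumping the a-block breaks the fixed offset of 14.
Choose s = a^p b^(p+14) ∈ L. By the pumping lemma, s = xyz with |xy| ≤ p, |y| > 0, so y = a^k with k ≥ 1. Then xy²z = a^(p+k) b^(p+14). For this to be in L we would need p+14 = (p+k)+14, i.e. k = 0, contradicting k ≥ 1. So xy²z ∉ L.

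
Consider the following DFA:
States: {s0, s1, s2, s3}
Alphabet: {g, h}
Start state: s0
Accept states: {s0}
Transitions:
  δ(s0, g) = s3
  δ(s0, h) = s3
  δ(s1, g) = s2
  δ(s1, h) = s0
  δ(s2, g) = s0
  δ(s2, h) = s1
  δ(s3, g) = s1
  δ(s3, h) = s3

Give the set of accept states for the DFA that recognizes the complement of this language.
Complement accept states = All states \ Original accept states
= {s0, s1, s2, s3} \ {s0}
{s1, s2, s3}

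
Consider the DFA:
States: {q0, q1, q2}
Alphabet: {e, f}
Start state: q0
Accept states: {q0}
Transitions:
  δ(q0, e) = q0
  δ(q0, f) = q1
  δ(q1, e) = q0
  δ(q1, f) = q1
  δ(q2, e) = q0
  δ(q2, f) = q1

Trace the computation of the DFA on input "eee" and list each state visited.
read 'e': q0 → q0
  read 'e': q0 → q0
  read 'e': q0 → q0
q0 -> q0 -> q0 -> q0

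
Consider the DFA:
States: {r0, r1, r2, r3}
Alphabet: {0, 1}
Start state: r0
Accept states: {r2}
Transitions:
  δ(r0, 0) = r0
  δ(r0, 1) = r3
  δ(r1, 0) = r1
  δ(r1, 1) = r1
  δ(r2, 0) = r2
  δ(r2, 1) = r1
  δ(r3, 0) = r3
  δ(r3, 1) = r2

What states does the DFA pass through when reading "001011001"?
read '0': r0 → r0
  read '0': r0 → r0
  read '1': r0 → r3
  read '0': r3 → r3
  read '1': r3 → r2
  read '1': r2 → r1
  read '0': r1 → r1
  read '0': r1 → r1
  read '1': r1 → r1
r0 -> r0 -> r0 -> r3 -> r3 -> r2 -> r1 -> r1 -> r1 -> r1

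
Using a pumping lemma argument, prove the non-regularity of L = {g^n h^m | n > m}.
Assume L is regular with pumping length p. Idea: pumping down the g-block drops the g-count to at most the h-count.
Choose s = g^(p+1) h^p ∈ L (|s| = 2p+1 ≥ p). By the pumping lemma, s = xyz with |xy| ≤ p, |y| > 0, so y = g^k with k ≥ 1. Take i = 0: xz = g^(p+1−k) h^p. Since k ≥ 1, p+1−k ≤ p, so the number of g's is no longer strictly greater than the number of h's, hence xz ∉ L.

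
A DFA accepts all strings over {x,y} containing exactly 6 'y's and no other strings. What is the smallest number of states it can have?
By Myhill–Nerode, count the distinguishable equivalence classes: 8 classes — having seen 0, 1, …, 6, or >6 copies of 'y'; the count-6 class is the only accepting one and >6 is dead.
8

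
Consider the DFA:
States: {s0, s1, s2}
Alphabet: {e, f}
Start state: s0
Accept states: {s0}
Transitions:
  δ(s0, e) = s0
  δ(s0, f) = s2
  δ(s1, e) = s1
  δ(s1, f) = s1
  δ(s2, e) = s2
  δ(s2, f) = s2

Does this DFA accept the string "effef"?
Processing string "effef":
  s0 --e--> s0
  s0 --f--> s2
  s2 --f--> s2
  s2 --e--> s2
  s2 --f--> s2
Final state: s2
Accept states: {s0}
No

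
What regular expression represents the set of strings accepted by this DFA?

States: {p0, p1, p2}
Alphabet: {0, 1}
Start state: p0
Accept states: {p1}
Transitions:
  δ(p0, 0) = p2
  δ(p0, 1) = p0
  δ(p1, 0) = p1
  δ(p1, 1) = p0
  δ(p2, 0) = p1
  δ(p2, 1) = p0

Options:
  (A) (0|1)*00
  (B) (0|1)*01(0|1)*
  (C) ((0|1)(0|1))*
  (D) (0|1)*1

Check each option against the DFA on short strings; one disagreement eliminates an option:
  (A) (0|1)*00: agrees with the DFA on every string of length ≤ 6
  (B) (0|1)*01(0|1)*: on '00' the DFA goes p0 → p2 → p1 and accepts (p1 ∈ Accept), but the regex does not match it → eliminate
  (C) ((0|1)(0|1))*: on ε the DFA stays in p0 and rejects (p0 ∉ Accept), but the regex matches it → eliminate
  (D) (0|1)*1: on '1' the DFA goes p0 → p0 and rejects (p0 ∉ Accept), but the regex matches it → eliminate
Only (A) is consistent with the DFA.
(A) (0|1)*00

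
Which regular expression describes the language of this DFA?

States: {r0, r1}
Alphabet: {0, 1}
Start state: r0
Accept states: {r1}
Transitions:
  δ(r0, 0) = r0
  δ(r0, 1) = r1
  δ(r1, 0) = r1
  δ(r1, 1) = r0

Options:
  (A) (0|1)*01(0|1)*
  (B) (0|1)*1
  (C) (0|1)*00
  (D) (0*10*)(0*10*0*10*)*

Check each option against the DFA on short strings; one disagreement eliminates an option:
  (A) (0|1)*01(0|1)*: on '1' the DFA goes r0 → r1 and accepts (r1 ∈ Accept), but the regex does not match it → eliminate
  (B) (0|1)*1: on '10' the DFA goes r0 → r1 → r1 and accepts (r1 ∈ Accept), but the regex does not match it → eliminate
  (C) (0|1)*00: on '1' the DFA goes r0 → r1 and accepts (r1 ∈ Accept), but the regex does not match it → eliminate
  (D) (0*10*)(0*10*0*10*)*: agrees with the DFA on every string of length ≤ 6
Only (D) is consistent with the DFA.
(D) (0*10*)(0*10*0*10*)*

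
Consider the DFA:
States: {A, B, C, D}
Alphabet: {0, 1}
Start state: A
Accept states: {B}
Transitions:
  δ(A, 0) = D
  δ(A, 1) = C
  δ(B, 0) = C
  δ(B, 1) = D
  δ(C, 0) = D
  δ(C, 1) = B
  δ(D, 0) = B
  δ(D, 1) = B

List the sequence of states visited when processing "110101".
read '1': A → C
  read '1': C → B
  read '0': B → C
  read '1': C → B
  read '0': B → C
  read '1': C → B
A -> C -> B -> C -> B -> C -> B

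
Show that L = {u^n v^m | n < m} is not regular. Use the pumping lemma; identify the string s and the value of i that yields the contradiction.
Assume L is regular with pumping length p. Idea: pumping up the u-block makes the u-count reach the v-count.
Choose s = u^p v^(p+1) ∈ L. By the pumping lemma, s = xyz with |xy| ≤ p, |y| > 0, so y = u^k with k ≥ 1. Then xy²z = u^(p+k) v^(p+1). Since p+k ≥ p+1, the number of u's is no longer strictly less than the number of v's, so xy²z ∉ L.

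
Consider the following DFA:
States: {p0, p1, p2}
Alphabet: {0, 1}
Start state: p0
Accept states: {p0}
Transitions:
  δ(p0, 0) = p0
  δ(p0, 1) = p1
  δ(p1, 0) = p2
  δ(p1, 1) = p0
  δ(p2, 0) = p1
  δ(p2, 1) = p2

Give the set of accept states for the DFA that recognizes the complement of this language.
Complement accept states = All states \ Original accept states
= {p0, p1, p2} \ {p0}
{p1, p2}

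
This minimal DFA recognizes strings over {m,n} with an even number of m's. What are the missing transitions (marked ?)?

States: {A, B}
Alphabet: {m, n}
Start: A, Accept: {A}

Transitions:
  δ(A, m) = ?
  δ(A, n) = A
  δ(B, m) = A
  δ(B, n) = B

From the language and accept set, identify what each state tracks — A: even number of m's so far; B: odd number of m's so far.
Each missing δ(q, a) is the state matching the new tracked value after reading a.
δ(A, m) = B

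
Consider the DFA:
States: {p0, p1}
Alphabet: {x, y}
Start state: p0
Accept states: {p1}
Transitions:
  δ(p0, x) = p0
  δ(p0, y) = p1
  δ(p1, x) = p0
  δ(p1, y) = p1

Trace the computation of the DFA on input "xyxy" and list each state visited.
read 'x': p0 → p0
  read 'y': p0 → p1
  read 'x': p1 → p0
  read 'y': p0 → p1
p0 -> p0 -> p1 -> p0 -> p1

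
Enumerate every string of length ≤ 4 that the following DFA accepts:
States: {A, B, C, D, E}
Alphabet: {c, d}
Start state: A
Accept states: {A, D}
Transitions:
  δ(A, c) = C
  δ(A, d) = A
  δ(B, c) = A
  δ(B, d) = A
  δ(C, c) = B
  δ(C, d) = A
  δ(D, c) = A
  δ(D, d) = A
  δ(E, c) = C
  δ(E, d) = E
ε, d, cd, dd, ccc, ccd, cdd, dcd, ddd, cccd, ccdd, cdcd, cddd, dccc, dccd, dcdd, ddcd, dddd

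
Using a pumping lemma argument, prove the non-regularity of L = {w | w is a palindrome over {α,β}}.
Assume L is regular with pumping length p. Idea: pumping the leading α-block breaks the symmetry.
Choose s = α^p β α^p (a palindrome of length 2p+1 ≥ p). By the pumping lemma, s = xyz with |xy| ≤ p, |y| > 0, so y = α^k with k > 0 (xy lies entirely in the first α^p). Then xy²z = α^(p+k) β α^p, which is not a palindrome since p+k ≠ p.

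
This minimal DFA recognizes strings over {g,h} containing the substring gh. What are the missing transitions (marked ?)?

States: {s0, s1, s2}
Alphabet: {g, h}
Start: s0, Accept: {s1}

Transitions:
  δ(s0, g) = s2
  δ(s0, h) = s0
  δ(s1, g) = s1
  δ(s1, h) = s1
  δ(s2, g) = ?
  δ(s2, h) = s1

From the language and accept set, identify what each state tracks — s0: no g seen yet; s1: substring gh seen; s2: seen a g, waiting for h.
Each missing δ(q, a) is the state matching the new tracked value after reading a.
δ(s2, g) = s2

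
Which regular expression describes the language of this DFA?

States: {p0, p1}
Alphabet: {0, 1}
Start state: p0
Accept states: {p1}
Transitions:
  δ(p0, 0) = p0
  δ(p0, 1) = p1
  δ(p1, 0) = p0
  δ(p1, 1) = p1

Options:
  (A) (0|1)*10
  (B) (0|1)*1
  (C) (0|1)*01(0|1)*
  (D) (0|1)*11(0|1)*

Check each option against the DFA on short strings; one disagreement eliminates an option:
  (A) (0|1)*10: on '1' the DFA goes p0 → p1 and accepts (p1 ∈ Accept), but the regex does not match it → eliminate
  (B) (0|1)*1: agrees with the DFA on every string of length ≤ 6
  (C) (0|1)*01(0|1)*: on '1' the DFA goes p0 → p1 and accepts (p1 ∈ Accept), but the regex does not match it → eliminate
  (D) (0|1)*11(0|1)*: on '1' the DFA goes p0 → p1 and accepts (p1 ∈ Accept), but the regex does not match it → eliminate
Only (B) is consistent with the DFA.
(B) (0|1)*1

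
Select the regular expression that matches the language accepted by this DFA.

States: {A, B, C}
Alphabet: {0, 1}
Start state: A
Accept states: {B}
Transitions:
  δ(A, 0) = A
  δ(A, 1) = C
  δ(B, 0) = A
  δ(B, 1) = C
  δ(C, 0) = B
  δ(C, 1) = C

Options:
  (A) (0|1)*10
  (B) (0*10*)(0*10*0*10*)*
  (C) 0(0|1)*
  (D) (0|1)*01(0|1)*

Check each option against the DFA on short strings; one disagreement eliminates an option:
  (A) (0|1)*10: agrees with the DFA on every string of length ≤ 6
  (B) (0*10*)(0*10*0*10*)*: on '1' the DFA goes A → C and rejects (C ∉ Accept), but the regex matches it → eliminate
  (C) 0(0|1)*: on '0' the DFA goes A → A and rejects (A ∉ Accept), but the regex matches it → eliminate
  (D) (0|1)*01(0|1)*: on '01' the DFA goes A → A → C and rejects (C ∉ Accept), but the regex matches it → eliminate
Only (A) is consistent with the DFA.
(A) (0|1)*10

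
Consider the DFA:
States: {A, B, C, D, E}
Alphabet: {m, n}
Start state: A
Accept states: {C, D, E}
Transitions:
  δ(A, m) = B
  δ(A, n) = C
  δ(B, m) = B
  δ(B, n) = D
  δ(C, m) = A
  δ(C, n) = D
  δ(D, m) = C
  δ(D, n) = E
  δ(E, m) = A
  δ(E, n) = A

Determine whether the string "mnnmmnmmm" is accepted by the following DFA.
Processing string "mnnmmnmmm":
  A --m--> B
  B --n--> D
  D --n--> E
  E --m--> A
  A --m--> B
  B --n--> D
  D --m--> C
  C --m--> A
  A --m--> B
Final state: B
Accept states: {C, D, E}
No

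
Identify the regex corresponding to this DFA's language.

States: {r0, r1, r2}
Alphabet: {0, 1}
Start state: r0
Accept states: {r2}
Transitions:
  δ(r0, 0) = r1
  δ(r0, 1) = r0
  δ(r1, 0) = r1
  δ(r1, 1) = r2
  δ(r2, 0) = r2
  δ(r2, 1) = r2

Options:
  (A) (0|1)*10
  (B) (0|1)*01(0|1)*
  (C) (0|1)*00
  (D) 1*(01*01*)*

Check each option against the DFA on short strings; one disagreement eliminates an option:
  (A) (0|1)*10: on '01' the DFA goes r0 → r1 → r2 and accepts (r2 ∈ Accept), but the regex does not match it → eliminate
  (B) (0|1)*01(0|1)*: agrees with the DFA on every string of length ≤ 6
  (C) (0|1)*00: on '00' the DFA goes r0 → r1 → r1 and rejects (r1 ∉ Accept), but the regex matches it → eliminate
  (D) 1*(01*01*)*: on ε the DFA stays in r0 and rejects (r0 ∉ Accept), but the regex matches it → eliminate
Only (B) is consistent with the DFA.
(B) (0|1)*01(0|1)*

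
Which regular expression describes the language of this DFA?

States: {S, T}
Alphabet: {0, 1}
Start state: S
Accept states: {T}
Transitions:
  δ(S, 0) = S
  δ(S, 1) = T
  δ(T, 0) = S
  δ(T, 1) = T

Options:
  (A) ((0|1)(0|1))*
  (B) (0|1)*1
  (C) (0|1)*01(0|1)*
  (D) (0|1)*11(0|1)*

Check each option against the DFA on short strings; one disagreement eliminates an option:
  (A) ((0|1)(0|1))*: on ε the DFA stays in S and rejects (S ∉ Accept), but the regex matches it → eliminate
  (B) (0|1)*1: agrees with the DFA on every string of length ≤ 6
  (C) (0|1)*01(0|1)*: on '1' the DFA goes S → T and accepts (T ∈ Accept), but the regex does not match it → eliminate
  (D) (0|1)*11(0|1)*: on '1' the DFA goes S → T and accepts (T ∈ Accept), but the regex does not match it → eliminate
Only (B) is consistent with the DFA.
(B) (0|1)*1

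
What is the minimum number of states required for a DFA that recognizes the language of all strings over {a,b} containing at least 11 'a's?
By Myhill–Nerode, count the distinguishable equivalence classes: 12 classes — having seen 0, 1, …, 10, or ≥11 copies of 'a'; any two classes i < j (j ≤ 11) are distinguished by the string a^(11−j), which takes class j to 11 copies (accepted) but leaves class i below 11 (rejected).
12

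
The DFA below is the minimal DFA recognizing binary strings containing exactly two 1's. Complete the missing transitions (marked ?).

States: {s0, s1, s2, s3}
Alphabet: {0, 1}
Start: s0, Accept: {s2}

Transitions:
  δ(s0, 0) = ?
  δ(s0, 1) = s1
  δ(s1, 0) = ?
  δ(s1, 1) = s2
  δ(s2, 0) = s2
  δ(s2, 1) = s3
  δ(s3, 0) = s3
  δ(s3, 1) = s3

From the language and accept set, identify what each state tracks — s0: zero 1's; s1: one 1; s2: two 1's; s3: ≥ three 1's (dead).
Each missing δ(q, a) is the state matching the new tracked value after reading a.
δ(s0, 0) = s0; δ(s1, 0) = s1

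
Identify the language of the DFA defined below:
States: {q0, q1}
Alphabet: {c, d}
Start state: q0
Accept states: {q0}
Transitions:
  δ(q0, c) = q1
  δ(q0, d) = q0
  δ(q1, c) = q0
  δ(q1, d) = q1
Testing a few strings:
  'c' → reject
  'dc' → reject
  'dd' → accept
  'd' → accept
State roles: q0=even number of c's so far; q1=odd number of c's so far
All strings over {c,d} with an even number of c's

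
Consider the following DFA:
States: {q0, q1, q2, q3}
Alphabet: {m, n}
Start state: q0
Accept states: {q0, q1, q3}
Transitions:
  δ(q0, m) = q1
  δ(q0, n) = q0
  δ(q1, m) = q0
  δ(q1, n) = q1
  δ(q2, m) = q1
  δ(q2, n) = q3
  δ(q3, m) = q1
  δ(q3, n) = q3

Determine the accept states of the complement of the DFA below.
Complement accept states = All states \ Original accept states
= {q0, q1, q2, q3} \ {q0, q1, q3}
{q2}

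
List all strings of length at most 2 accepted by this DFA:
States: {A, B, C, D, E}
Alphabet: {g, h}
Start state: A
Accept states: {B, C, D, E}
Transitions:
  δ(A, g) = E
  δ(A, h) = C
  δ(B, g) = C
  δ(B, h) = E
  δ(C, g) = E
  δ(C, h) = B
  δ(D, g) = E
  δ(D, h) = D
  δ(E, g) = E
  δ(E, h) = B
g, h, gg, gh, hg, hh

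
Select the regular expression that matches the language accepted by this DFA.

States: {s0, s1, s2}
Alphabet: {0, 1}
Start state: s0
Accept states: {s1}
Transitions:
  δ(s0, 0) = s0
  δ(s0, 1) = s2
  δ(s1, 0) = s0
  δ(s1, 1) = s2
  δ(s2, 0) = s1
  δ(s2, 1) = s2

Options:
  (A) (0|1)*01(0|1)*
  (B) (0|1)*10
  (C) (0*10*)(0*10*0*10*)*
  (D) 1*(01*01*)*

Check each option against the DFA on short strings; one disagreement eliminates an option:
  (A) (0|1)*01(0|1)*: on '01' the DFA goes s0 → s0 → s2 and rejects (s2 ∉ Accept), but the regex matches it → eliminate
  (B) (0|1)*10: agrees with the DFA on every string of length ≤ 6
  (C) (0*10*)(0*10*0*10*)*: on '1' the DFA goes s0 → s2 and rejects (s2 ∉ Accept), but the regex matches it → eliminate
  (D) 1*(01*01*)*: on ε the DFA stays in s0 and rejects (s0 ∉ Accept), but the regex matches it → eliminate
Only (B) is consistent with the DFA.
(B) (0|1)*10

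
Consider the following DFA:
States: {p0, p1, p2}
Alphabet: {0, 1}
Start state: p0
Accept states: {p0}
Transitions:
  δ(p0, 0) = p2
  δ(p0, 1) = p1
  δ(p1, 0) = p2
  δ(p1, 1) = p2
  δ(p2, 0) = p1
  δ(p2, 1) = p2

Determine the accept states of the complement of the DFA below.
Complement accept states = All states \ Original accept states
= {p0, p1, p2} \ {p0}
{p1, p2}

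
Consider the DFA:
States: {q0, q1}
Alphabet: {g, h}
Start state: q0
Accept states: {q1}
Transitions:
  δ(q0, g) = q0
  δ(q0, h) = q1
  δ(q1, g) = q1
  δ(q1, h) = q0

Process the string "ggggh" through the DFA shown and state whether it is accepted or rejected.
Processing string "ggggh":
  q0 --g--> q0
  q0 --g--> q0
  q0 --g--> q0
  q0 --g--> q0
  q0 --h--> q1
Final state: q1
Accept states: {q1}
Yes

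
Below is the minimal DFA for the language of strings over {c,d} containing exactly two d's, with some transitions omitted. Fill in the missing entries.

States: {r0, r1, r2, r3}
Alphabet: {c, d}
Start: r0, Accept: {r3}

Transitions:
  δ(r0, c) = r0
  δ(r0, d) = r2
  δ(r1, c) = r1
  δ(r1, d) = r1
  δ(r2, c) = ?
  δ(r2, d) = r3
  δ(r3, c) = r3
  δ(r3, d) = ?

From the language and accept set, identify what each state tracks — r0: zero d's; r1: ≥ three d's (dead); r2: one d; r3: two d's.
Each missing δ(q, a) is the state matching the new tracked value after reading a.
δ(r2, c) = r2; δ(r3, d) = r1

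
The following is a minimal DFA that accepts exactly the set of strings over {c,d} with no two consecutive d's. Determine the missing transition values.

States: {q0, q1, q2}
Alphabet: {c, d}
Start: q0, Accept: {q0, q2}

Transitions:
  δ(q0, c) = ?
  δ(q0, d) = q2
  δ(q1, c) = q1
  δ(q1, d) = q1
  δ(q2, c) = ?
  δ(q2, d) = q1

From the language and accept set, identify what each state tracks — q0: last symbol not d (ok); q1: saw dd (dead); q2: last symbol d (ok).
Each missing δ(q, a) is the state matching the new tracked value after reading a.
δ(q0, c) = q0; δ(q2, c) = q0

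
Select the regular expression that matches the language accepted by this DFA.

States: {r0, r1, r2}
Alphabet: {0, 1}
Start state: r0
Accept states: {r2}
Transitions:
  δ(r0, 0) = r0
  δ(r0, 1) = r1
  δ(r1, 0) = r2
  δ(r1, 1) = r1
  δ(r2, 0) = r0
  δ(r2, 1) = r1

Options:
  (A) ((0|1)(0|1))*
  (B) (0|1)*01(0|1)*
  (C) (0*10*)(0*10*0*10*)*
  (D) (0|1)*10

Check each option against the DFA on short strings; one disagreement eliminates an option:
  (A) ((0|1)(0|1))*: on ε the DFA stays in r0 and rejects (r0 ∉ Accept), but the regex matches it → eliminate
  (B) (0|1)*01(0|1)*: on '01' the DFA goes r0 → r0 → r1 and rejects (r1 ∉ Accept), but the regex matches it → eliminate
  (C) (0*10*)(0*10*0*10*)*: on '1' the DFA goes r0 → r1 and rejects (r1 ∉ Accept), but the regex matches it → eliminate
  (D) (0|1)*10: agrees with the DFA on every string of length ≤ 6
Only (D) is consistent with the DFA.
(D) (0|1)*10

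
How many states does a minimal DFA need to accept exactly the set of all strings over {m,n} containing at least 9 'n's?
By Myhill–Nerode, count the distinguishable equivalence classes: 10 classes — having seen 0, 1, …, 8, or ≥9 copies of 'n'; any two classes i < j (j ≤ 9) are distinguished by the string n^(9−j), which takes class j to 9 copies (accepted) but leaves class i below 9 (rejected).
10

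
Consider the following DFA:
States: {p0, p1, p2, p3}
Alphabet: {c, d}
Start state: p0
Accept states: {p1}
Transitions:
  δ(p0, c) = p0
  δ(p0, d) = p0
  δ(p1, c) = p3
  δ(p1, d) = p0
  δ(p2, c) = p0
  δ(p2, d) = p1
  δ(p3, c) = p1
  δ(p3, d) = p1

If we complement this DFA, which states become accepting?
Complement accept states = All states \ Original accept states
= {p0, p1, p2, p3} \ {p1}
{p0, p2, p3}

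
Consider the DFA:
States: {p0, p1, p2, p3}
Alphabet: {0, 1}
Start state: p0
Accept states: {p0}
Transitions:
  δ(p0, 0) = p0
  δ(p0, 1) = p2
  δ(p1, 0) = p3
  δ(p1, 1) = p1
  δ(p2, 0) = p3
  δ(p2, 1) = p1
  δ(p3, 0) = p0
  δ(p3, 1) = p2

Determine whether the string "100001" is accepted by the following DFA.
Processing string "100001":
  p0 --1--> p2
  p2 --0--> p3
  p3 --0--> p0
  p0 --0--> p0
  p0 --0--> p0
  p0 --1--> p2
Final state: p2
Accept states: {p0}
No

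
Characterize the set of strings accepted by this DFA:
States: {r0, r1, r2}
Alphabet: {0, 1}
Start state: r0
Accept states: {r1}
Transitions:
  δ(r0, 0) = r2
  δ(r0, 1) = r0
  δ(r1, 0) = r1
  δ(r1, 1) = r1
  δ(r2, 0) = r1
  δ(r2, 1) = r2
Testing a few strings:
  '110' → reject
  '010' → accept
  '1' → reject
  '00' → accept
State roles: r0=zero 0's seen; r1=≥ two 0's seen; r2=one 0 seen
All binary strings containing at least two 0's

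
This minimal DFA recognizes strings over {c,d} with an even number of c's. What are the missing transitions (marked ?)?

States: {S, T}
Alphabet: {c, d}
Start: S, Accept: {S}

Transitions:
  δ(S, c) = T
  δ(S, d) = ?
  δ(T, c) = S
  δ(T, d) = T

From the language and accept set, identify what each state tracks — S: even number of c's so far; T: odd number of c's so far.
Each missing δ(q, a) is the state matching the new tracked value after reading a.
δ(S, d) = S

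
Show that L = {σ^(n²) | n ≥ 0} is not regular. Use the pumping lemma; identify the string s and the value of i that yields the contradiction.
Assume L is regular with pumping length p. Idea: pumping adds a fixed amount, but gaps between consecutive squares grow.
Choose s = σ^(p²) (length p² ≥ p). By the pumping lemma, s = xyz with |xy| ≤ p, |y| > 0, so |y| = k with 1 ≤ k ≤ p. Then |xy²z| = p²+k. Since p² < p²+k ≤ p²+p < (p+1)², the length p²+k lies strictly between consecutive squares, so it is not a perfect square and xy²z ∉ L.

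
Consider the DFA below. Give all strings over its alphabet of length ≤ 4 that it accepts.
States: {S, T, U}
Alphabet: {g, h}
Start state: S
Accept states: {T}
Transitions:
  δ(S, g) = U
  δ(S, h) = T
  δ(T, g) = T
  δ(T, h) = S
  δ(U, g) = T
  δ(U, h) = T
h, gg, gh, hg, ggg, ghg, hgg, hhh, gggg, gghh, ghgg, ghhh, hggg, hghh, hhgg, hhgh, hhhg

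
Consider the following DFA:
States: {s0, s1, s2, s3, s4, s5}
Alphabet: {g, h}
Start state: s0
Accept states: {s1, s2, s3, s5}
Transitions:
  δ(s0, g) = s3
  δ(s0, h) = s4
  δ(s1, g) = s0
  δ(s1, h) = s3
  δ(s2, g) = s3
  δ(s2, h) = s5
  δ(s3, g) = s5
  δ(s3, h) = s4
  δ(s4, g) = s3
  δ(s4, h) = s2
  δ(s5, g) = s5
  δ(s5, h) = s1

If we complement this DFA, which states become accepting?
Complement accept states = All states \ Original accept states
= {s0, s1, s2, s3, s4, s5} \ {s1, s2, s3, s5}
{s0, s4}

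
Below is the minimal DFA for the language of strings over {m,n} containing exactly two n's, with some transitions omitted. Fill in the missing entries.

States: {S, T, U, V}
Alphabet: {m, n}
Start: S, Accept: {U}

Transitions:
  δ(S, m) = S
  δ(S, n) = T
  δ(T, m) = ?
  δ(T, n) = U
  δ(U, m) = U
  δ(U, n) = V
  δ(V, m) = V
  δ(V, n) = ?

From the language and accept set, identify what each state tracks — S: zero n's; T: one n; U: two n's; V: ≥ three n's (dead).
Each missing δ(q, a) is the state matching the new tracked value after reading a.
δ(T, m) = T; δ(V, n) = V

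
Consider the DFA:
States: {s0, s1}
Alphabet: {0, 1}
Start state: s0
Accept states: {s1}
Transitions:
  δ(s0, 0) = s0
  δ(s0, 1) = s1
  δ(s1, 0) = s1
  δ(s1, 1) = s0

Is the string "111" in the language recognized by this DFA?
Processing string "111":
  s0 --1--> s1
  s1 --1--> s0
  s0 --1--> s1
Final state: s1
Accept states: {s1}
Yes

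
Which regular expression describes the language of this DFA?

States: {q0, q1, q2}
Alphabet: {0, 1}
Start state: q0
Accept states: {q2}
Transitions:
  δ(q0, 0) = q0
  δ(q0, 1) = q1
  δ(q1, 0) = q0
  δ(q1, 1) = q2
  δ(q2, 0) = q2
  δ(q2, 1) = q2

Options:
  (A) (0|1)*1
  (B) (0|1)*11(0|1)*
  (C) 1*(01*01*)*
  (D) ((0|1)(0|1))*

Check each option against the DFA on short strings; one disagreement eliminates an option:
  (A) (0|1)*1: on '1' the DFA goes q0 → q1 and rejects (q1 ∉ Accept), but the regex matches it → eliminate
  (B) (0|1)*11(0|1)*: agrees with the DFA on every string of length ≤ 6
  (C) 1*(01*01*)*: on ε the DFA stays in q0 and rejects (q0 ∉ Accept), but the regex matches it → eliminate
  (D) ((0|1)(0|1))*: on ε the DFA stays in q0 and rejects (q0 ∉ Accept), but the regex matches it → eliminate
Only (B) is consistent with the DFA.
(B) (0|1)*11(0|1)*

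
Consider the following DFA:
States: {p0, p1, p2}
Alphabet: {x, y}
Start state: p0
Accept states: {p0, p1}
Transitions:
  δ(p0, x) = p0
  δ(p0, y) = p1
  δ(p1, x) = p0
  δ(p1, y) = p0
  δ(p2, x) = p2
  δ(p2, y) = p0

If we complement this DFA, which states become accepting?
Complement accept states = All states \ Original accept states
= {p0, p1, p2} \ {p0, p1}
{p2}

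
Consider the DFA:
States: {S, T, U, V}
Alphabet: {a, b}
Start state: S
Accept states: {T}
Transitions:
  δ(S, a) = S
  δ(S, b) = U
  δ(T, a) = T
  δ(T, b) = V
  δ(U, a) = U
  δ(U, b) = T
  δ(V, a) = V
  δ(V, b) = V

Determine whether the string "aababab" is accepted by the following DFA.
Processing string "aababab":
  S --a--> S
  S --a--> S
  S --b--> U
  U --a--> U
  U --b--> T
  T --a--> T
  T --b--> V
Final state: V
Accept states: {T}
No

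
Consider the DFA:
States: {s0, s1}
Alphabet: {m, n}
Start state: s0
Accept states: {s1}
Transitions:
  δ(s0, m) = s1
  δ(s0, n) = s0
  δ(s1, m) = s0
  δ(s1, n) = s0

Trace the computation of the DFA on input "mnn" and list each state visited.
read 'm': s0 → s1
  read 'n': s1 → s0
  read 'n': s0 → s0
s0 -> s1 -> s0 -> s0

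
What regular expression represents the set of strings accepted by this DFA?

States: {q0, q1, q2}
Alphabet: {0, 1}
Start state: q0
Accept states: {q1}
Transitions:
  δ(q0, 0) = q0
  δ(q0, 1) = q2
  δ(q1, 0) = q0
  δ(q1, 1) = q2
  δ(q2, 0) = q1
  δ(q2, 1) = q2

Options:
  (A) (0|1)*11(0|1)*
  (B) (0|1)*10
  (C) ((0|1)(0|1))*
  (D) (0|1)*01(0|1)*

Check each option against the DFA on short strings; one disagreement eliminates an option:
  (A) (0|1)*11(0|1)*: on '10' the DFA goes q0 → q2 → q1 and accepts (q1 ∈ Accept), but the regex does not match it → eliminate
  (B) (0|1)*10: agrees with the DFA on every string of length ≤ 6
  (C) ((0|1)(0|1))*: on ε the DFA stays in q0 and rejects (q0 ∉ Accept), but the regex matches it → eliminate
  (D) (0|1)*01(0|1)*: on '01' the DFA goes q0 → q0 → q2 and rejects (q2 ∉ Accept), but the regex matches it → eliminate
Only (B) is consistent with the DFA.
(B) (0|1)*10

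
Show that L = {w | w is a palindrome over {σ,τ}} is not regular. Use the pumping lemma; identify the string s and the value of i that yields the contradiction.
Assume L is regular with pumping length p. Idea: pumping the leading σ-block breaks the symmetry.
Choose s = σ^p τ σ^p (a palindrome of length 2p+1 ≥ p). By the pumping lemma, s = xyz with |xy| ≤ p, |y| > 0, so y = σ^k with k > 0 (xy lies entirely in the first σ^p). Then xy²z = σ^(p+k) τ σ^p, which is not a palindrome since p+k ≠ p.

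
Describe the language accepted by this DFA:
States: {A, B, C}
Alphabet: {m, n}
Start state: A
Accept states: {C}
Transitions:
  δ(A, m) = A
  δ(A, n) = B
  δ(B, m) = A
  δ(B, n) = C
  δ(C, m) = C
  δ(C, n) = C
Testing a few strings:
  'n' → reject
  'm' → reject
  'nmm' → reject
  'mn' → reject
State roles: A=no progress toward nn; B=one trailing n; C=substring nn seen
All strings over {m,n} containing the substring nn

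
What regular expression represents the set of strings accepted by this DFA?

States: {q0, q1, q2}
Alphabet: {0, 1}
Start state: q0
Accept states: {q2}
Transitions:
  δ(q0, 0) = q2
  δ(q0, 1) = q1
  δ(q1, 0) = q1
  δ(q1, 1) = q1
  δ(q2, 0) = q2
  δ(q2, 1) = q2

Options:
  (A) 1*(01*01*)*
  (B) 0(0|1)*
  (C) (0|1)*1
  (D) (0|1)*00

Check each option against the DFA on short strings; one disagreement eliminates an option:
  (A) 1*(01*01*)*: on ε the DFA stays in q0 and rejects (q0 ∉ Accept), but the regex matches it → eliminate
  (B) 0(0|1)*: agrees with the DFA on every string of length ≤ 6
  (C) (0|1)*1: on '0' the DFA goes q0 → q2 and accepts (q2 ∈ Accept), but the regex does not match it → eliminate
  (D) (0|1)*00: on '0' the DFA goes q0 → q2 and accepts (q2 ∈ Accept), but the regex does not match it → eliminate
Only (B) is consistent with the DFA.
(B) 0(0|1)*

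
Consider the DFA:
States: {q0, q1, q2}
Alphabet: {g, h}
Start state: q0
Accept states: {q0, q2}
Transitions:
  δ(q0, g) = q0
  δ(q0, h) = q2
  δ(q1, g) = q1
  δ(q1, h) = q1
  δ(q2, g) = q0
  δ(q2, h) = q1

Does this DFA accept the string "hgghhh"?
Processing string "hgghhh":
  q0 --h--> q2
  q2 --g--> q0
  q0 --g--> q0
  q0 --h--> q2
  q2 --h--> q1
  q1 --h--> q1
Final state: q1
Accept states: {q0, q2}
No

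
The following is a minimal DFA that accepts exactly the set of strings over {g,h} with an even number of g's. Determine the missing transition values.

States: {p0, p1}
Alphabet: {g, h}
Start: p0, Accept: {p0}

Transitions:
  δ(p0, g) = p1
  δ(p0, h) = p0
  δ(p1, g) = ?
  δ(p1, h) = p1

From the language and accept set, identify what each state tracks — p0: even number of g's so far; p1: odd number of g's so far.
Each missing δ(q, a) is the state matching the new tracked value after reading a.
δ(p1, g) = p0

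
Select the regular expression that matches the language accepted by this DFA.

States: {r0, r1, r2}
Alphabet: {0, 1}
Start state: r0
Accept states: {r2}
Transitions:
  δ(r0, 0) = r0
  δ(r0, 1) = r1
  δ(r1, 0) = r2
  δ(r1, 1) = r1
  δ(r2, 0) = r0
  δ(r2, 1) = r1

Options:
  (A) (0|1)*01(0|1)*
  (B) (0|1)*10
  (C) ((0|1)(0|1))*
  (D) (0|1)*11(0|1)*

Check each option against the DFA on short strings; one disagreement eliminates an option:
  (A) (0|1)*01(0|1)*: on '01' the DFA goes r0 → r0 → r1 and rejects (r1 ∉ Accept), but the regex matches it → eliminate
  (B) (0|1)*10: agrees with the DFA on every string of length ≤ 6
  (C) ((0|1)(0|1))*: on ε the DFA stays in r0 and rejects (r0 ∉ Accept), but the regex matches it → eliminate
  (D) (0|1)*11(0|1)*: on '10' the DFA goes r0 → r1 → r2 and accepts (r2 ∈ Accept), but the regex does not match it → eliminate
Only (B) is consistent with the DFA.
(B) (0|1)*10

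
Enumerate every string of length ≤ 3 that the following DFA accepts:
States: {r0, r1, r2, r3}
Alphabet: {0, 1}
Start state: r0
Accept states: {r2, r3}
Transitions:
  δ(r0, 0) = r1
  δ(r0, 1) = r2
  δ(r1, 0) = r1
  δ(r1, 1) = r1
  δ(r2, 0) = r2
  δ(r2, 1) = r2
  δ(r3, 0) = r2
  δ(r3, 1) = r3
1, 10, 11, 100, 101, 110, 111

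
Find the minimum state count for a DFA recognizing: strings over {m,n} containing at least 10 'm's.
By Myhill–Nerode, count the distinguishable equivalence classes: 11 classes — having seen 0, 1, …, 9, or ≥10 copies of 'm'; any two classes i < j (j ≤ 10) are distinguished by the string m^(10−j), which takes class j to 10 copies (accepted) but leaves class i below 10 (rejected).
11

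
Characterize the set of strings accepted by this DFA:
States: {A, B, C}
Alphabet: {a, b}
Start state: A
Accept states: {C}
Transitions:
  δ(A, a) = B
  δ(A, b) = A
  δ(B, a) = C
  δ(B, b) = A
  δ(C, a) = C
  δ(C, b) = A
Testing a few strings:
  'b' → reject
  'ab' → reject
  'baaa' → accept
  'ba' → reject
State roles: A=last symbol not a; B=one trailing a; C=two trailing a's
All strings over {a,b} ending with aa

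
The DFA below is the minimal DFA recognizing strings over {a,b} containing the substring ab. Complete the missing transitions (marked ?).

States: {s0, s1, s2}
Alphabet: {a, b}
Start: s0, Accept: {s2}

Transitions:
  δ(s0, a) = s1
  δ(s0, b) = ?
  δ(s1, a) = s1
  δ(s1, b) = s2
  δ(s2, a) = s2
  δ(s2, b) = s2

From the language and accept set, identify what each state tracks — s0: no a seen yet; s1: seen a a, waiting for b; s2: substring ab seen.
Each missing δ(q, a) is the state matching the new tracked value after reading a.
δ(s0, b) = s0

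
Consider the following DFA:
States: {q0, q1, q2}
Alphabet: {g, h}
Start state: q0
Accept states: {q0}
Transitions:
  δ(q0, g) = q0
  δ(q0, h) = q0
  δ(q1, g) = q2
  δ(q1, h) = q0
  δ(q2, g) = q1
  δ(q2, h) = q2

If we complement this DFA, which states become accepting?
Complement accept states = All states \ Original accept states
= {q0, q1, q2} \ {q0}
{q1, q2}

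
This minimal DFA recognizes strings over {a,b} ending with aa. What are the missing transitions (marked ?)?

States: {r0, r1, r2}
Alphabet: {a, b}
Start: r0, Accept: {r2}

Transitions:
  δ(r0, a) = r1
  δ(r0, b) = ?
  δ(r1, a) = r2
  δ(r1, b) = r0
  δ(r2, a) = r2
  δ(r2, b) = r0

From the language and accept set, identify what each state tracks — r0: last symbol not a; r1: one trailing a; r2: two trailing a's.
Each missing δ(q, a) is the state matching the new tracked value after reading a.
δ(r0, b) = r0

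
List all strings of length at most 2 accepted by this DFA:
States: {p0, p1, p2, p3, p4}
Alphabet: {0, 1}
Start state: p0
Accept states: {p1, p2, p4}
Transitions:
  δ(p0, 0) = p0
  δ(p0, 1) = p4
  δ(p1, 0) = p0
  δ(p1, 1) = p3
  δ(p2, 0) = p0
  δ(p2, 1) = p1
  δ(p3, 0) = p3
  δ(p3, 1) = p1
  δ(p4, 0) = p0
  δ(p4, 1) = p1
1, 01, 11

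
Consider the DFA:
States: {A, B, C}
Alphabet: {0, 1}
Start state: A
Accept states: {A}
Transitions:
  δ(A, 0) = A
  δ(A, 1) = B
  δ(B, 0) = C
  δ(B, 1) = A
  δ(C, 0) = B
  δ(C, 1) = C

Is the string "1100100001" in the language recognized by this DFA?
Processing string "1100100001":
  A --1--> B
  B --1--> A
  A --0--> A
  A --0--> A
  A --1--> B
  B --0--> C
  C --0--> B
  B --0--> C
  C --0--> B
  B --1--> A
Final state: A
Accept states: {A}
Yes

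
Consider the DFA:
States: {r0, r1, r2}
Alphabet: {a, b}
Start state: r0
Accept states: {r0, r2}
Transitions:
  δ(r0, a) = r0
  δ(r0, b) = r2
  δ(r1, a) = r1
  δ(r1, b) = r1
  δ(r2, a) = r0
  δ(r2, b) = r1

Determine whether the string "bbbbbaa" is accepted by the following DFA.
Processing string "bbbbbaa":
  r0 --b--> r2
  r2 --b--> r1
  r1 --b--> r1
  r1 --b--> r1
  r1 --b--> r1
  r1 --a--> r1
  r1 --a--> r1
Final state: r1
Accept states: {r0, r2}
No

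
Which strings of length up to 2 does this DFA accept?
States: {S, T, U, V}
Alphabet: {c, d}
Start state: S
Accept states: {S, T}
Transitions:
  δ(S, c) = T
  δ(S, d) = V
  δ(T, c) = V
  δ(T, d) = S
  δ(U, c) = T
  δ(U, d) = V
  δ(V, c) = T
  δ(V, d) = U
ε, c, cd, dc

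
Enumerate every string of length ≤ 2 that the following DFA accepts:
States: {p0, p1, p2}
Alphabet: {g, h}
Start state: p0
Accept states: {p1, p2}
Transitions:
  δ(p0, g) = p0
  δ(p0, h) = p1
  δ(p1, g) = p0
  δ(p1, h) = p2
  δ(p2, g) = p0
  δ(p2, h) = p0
h, gh, hh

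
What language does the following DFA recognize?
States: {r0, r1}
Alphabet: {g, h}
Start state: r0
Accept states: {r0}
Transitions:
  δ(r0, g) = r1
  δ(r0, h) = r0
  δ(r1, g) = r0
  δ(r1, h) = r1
Testing a few strings:
  'g' → reject
  'hh' → accept
  'hgg' → accept
  'ghg' → accept
State roles: r0=even number of g's so far; r1=odd number of g's so far
All strings over {g,h} with an even number of g's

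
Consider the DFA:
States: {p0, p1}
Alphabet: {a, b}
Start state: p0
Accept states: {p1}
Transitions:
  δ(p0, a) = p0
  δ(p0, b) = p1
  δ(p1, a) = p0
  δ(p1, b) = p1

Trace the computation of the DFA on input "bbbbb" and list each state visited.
read 'b': p0 → p1
  read 'b': p1 → p1
  read 'b': p1 → p1
  read 'b': p1 → p1
  read 'b': p1 → p1
p0 -> p1 -> p1 -> p1 -> p1 -> p1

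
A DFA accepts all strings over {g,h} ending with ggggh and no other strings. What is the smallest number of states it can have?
By Myhill–Nerode, count the distinguishable equivalence classes: 6 classes — one per longest suffix of the input that is a prefix of 'ggggh' (lengths 0 through 5); only the length-5 class is accepting.
6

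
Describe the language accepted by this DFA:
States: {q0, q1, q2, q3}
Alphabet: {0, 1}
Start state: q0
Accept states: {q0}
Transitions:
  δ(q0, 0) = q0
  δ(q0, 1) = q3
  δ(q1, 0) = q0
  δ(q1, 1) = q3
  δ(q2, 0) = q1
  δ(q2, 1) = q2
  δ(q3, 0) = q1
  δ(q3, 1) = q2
Testing a few strings:
  '000' → accept
  '011' → reject
  '1101' → reject
  '0001' → reject
State roles: q0=value ≡ 0 (mod 4); q1=value ≡ 2 (mod 4); q2=value ≡ 3 (mod 4); q3=value ≡ 1 (mod 4)
All binary strings representing a multiple of 4 (read in base 2; leading zeros allowed and ε counts as 0)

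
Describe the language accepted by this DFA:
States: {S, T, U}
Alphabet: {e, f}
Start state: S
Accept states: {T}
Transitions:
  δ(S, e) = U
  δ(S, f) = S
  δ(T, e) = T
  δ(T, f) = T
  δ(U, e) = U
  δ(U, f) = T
Testing a few strings:
  'eee' → reject
  'ffe' → reject
  'feff' → accept
  'f' → reject
State roles: S=no e seen yet; T=substring ef seen; U=seen a e, waiting for f
All strings over {e,f} containing the substring ef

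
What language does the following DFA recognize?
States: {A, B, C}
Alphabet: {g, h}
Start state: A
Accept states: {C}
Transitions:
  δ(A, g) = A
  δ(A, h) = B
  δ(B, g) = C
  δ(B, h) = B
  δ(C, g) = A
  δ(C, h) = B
Testing a few strings:
  'gghh' → reject
  'gggh' → reject
  'hh' → reject
  'hgg' → reject
State roles: A=no suffix match; B=one trailing h; C=suffix is hg
All strings over {g,h} ending with hg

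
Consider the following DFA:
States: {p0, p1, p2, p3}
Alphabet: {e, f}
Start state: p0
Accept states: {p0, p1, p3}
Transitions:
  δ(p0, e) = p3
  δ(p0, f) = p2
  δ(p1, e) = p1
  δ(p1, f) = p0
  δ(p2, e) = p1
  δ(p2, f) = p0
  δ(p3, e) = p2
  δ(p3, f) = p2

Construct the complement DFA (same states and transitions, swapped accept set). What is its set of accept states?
Complement accept states = All states \ Original accept states
= {p0, p1, p2, p3} \ {p0, p1, p3}
{p2}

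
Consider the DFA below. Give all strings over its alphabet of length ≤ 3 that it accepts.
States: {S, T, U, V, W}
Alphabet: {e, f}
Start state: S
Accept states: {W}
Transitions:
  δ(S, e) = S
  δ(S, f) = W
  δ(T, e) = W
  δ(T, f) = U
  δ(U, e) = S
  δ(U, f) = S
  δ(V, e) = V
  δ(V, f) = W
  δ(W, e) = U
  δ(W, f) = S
f, ef, eef, fff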